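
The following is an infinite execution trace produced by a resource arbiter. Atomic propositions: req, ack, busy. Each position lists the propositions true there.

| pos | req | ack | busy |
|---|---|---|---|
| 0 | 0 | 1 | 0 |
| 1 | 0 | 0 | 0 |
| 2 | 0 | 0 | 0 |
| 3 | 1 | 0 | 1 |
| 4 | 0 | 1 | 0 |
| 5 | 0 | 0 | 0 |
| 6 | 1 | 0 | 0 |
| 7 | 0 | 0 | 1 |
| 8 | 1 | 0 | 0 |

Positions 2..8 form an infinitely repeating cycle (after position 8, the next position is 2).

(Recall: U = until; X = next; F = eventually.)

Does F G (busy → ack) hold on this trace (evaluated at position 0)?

G (busy → ack) is false at every position 0..8, so it never becomes true and F G (busy → ack) fails.

Violated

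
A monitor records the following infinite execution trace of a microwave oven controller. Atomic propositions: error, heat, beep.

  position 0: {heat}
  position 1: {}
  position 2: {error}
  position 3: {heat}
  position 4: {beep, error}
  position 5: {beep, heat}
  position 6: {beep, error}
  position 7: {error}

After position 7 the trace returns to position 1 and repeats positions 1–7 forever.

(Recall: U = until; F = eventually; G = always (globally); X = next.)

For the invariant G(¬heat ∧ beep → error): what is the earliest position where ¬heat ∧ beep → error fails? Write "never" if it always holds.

¬heat ∧ beep → error holds at every position 0..7, and those are all the positions the trace ever visits, so the invariant G(¬heat ∧ beep → error) is never violated.

never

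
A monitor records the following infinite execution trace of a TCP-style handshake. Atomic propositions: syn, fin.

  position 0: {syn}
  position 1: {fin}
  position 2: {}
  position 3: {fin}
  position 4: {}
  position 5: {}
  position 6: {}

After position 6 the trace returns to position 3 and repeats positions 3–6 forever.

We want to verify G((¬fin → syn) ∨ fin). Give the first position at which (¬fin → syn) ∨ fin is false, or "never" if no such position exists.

Check (¬fin → syn) ∨ fin at each position in order: 0 ✓, 1 ✓.
At position 2 the labels are {}, so (¬fin → syn) ∨ fin is false there. This is the first violation.

2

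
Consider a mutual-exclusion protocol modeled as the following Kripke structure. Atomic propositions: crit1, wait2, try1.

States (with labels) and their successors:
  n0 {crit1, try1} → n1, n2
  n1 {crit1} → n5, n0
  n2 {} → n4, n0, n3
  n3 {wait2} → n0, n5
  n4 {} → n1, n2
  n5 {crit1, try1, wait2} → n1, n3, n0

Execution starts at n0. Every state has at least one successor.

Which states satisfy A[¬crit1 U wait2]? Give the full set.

States satisfying ¬crit1: {n2, n3, n4}.
States satisfying wait2: {n3, n5}.
States satisfying A[¬crit1 U wait2]: {n3, n5}.

{n3, n5}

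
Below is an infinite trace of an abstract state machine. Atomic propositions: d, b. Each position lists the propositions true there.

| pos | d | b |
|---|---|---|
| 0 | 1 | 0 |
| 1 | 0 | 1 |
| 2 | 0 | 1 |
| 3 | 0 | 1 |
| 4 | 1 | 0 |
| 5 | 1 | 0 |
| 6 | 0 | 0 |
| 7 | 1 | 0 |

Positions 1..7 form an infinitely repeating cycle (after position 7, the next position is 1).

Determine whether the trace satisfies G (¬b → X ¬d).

¬b → X ¬d must hold at every position from 0 onward. It fails at position 4, so G (¬b → X ¬d) is false.
Positions where ¬b holds: 0, 4, 5, 6, 7.
Check X ¬d at each: 0→ok, 4→fails, 5→ok, 6→fails, 7→ok.

Does not hold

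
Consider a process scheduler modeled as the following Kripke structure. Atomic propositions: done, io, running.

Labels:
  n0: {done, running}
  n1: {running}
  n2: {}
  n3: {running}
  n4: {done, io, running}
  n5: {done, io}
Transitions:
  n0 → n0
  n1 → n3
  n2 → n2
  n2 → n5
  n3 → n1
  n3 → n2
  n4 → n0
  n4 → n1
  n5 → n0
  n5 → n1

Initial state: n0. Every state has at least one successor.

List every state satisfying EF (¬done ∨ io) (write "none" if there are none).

{n1, n2, n3, n4, n5}

States satisfying ¬done ∨ io: {n1, n2, n3, n4, n5}.
States satisfying EF (¬done ∨ io): {n1, n2, n3, n4, n5}.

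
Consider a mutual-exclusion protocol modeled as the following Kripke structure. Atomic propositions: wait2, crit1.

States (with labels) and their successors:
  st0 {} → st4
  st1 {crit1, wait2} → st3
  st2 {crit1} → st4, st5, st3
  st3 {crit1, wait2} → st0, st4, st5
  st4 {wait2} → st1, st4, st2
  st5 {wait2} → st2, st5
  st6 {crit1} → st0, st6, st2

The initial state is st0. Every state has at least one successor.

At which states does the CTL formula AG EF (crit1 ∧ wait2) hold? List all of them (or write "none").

{st0, st1, st2, st3, st4, st5, st6}

States satisfying EF (crit1 ∧ wait2): {st0, st1, st2, st3, st4, st5, st6}.
States satisfying AG EF (crit1 ∧ wait2): {st0, st1, st2, st3, st4, st5, st6}.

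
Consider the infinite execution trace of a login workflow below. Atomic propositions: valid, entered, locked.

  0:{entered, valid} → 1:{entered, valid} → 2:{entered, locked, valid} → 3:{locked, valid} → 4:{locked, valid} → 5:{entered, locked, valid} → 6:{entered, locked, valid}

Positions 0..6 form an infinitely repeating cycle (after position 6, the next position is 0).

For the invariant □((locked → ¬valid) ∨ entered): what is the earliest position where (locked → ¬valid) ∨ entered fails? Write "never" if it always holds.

Check (locked → ¬valid) ∨ entered at each position in order: 0 ✓, 1 ✓, 2 ✓.
At position 3 the labels are {locked, valid}, so (locked → ¬valid) ∨ entered is false there. This is the first violation.

3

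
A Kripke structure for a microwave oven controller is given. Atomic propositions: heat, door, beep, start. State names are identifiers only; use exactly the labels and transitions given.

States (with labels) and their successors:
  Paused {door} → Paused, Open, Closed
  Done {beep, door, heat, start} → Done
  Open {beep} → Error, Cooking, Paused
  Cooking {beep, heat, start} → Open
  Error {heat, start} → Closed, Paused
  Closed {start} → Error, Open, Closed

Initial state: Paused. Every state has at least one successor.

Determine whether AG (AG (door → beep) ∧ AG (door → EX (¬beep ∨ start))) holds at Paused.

No

States satisfying AG (door → beep) ∧ AG (door → EX (¬beep ∨ start)): {Done}.
States satisfying AG (AG (door → beep) ∧ AG (door → EX (¬beep ∨ start))): {Done}.
Closed is reachable from Paused and violates AG (door → beep) ∧ AG (door → EX (¬beep ∨ start)), so AG fails at Paused.
Paused ∉ Sat(AG (AG (door → beep) ∧ AG (door → EX (¬beep ∨ start)))).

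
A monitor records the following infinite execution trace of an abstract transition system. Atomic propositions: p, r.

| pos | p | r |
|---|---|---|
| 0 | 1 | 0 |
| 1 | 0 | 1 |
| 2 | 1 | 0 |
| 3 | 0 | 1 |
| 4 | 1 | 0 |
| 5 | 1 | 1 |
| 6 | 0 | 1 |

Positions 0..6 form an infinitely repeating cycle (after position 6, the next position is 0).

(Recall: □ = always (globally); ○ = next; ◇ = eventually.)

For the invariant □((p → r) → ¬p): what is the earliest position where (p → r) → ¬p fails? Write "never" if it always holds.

5

Check (p → r) → ¬p at each position in order: 0 ✓, 1 ✓, 2 ✓, 3 ✓, 4 ✓.
At position 5 the labels are {p, r}, so (p → r) → ¬p is false there. This is the first violation.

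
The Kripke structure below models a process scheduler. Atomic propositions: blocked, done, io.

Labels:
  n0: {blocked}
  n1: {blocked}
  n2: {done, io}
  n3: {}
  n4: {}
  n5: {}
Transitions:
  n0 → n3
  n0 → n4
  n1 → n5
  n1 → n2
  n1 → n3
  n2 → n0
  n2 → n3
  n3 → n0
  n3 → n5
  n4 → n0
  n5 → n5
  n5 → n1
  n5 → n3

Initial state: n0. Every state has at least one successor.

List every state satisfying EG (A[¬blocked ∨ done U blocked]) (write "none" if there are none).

{n0, n4}

States satisfying A[¬blocked ∨ done U blocked]: {n0, n1, n4}.
States satisfying EG (A[¬blocked ∨ done U blocked]): {n0, n4}.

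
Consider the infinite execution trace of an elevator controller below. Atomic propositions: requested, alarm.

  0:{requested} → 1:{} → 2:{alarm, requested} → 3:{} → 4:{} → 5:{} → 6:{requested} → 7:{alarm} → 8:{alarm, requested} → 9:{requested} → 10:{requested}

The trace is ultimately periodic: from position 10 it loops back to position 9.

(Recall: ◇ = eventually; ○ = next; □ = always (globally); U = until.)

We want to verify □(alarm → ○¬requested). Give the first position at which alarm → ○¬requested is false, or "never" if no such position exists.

7

Check alarm → ○¬requested at each position in order: 0 ✓, 1 ✓, 2 ✓, 3 ✓, 4 ✓, 5 ✓, 6 ✓.
At position 7 the labels are {alarm} and the next position 8 has {alarm, requested}, so alarm → ○¬requested is false there. This is the first violation.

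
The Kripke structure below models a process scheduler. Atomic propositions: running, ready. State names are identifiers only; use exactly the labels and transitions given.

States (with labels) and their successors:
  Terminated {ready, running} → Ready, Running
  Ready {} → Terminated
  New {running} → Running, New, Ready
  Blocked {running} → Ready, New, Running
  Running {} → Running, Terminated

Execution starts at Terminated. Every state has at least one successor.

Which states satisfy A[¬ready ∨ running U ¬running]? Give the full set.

States satisfying ¬ready ∨ running: {Terminated, Ready, New, Blocked, Running}.
States satisfying ¬running: {Ready, Running}.
States satisfying A[¬ready ∨ running U ¬running]: {Terminated, Ready, Running}.

{Terminated, Ready, Running}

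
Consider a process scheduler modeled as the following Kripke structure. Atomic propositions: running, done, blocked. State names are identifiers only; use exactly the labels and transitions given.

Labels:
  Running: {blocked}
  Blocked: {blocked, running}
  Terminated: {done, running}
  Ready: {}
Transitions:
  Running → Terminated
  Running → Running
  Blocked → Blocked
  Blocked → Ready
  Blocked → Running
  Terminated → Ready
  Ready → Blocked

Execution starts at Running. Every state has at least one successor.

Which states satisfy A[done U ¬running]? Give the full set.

{Running, Terminated, Ready}

States satisfying done: {Terminated}.
States satisfying ¬running: {Running, Ready}.
States satisfying A[done U ¬running]: {Running, Terminated, Ready}.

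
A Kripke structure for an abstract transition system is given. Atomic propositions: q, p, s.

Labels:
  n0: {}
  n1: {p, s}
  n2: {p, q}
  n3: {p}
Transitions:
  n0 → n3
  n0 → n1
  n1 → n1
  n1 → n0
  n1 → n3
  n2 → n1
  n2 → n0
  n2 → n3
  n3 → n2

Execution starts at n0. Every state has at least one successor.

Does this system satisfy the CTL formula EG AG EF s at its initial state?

Holds

States satisfying AG EF s: {n0, n1, n2, n3}.
States satisfying EG AG EF s: {n0, n1, n2, n3}.
n0 ∈ Sat(EG AG EF s).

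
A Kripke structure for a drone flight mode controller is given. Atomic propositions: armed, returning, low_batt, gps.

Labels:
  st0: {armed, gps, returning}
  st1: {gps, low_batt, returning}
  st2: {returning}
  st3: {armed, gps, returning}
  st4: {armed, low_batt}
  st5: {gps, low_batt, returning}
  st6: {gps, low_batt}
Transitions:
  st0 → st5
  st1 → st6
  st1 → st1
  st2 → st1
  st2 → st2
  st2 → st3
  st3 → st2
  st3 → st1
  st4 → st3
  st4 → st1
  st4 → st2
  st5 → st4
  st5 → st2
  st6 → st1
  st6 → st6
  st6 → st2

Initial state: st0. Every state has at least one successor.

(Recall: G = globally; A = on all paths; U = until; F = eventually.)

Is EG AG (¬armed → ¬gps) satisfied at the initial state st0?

States satisfying AG (¬armed → ¬gps): ∅.
States satisfying EG AG (¬armed → ¬gps): ∅.
No suitable path/successor from st0 witnesses the formula.
st0 ∉ Sat(EG AG (¬armed → ¬gps)).

Does not hold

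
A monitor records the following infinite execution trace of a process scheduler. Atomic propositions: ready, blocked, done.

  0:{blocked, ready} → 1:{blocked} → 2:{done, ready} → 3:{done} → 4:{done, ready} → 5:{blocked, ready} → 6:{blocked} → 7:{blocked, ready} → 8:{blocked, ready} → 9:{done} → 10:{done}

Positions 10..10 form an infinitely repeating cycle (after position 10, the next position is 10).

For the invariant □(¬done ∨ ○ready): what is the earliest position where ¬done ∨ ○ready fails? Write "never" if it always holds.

Check ¬done ∨ ○ready at each position in order: 0 ✓, 1 ✓.
At position 2 the labels are {done, ready} and the next position 3 has {done}, so ¬done ∨ ○ready is false there. This is the first violation.

2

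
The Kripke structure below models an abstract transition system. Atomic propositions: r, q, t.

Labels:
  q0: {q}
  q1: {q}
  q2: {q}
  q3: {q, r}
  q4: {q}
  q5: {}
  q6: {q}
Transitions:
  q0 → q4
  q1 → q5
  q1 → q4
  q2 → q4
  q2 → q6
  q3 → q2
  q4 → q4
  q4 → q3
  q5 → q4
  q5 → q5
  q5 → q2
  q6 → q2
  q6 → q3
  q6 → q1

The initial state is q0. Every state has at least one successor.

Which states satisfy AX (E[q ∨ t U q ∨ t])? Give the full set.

States satisfying E[q ∨ t U q ∨ t]: {q0, q1, q2, q3, q4, q6}.
States satisfying AX (E[q ∨ t U q ∨ t]): {q0, q2, q3, q4, q6}.

{q0, q2, q3, q4, q6}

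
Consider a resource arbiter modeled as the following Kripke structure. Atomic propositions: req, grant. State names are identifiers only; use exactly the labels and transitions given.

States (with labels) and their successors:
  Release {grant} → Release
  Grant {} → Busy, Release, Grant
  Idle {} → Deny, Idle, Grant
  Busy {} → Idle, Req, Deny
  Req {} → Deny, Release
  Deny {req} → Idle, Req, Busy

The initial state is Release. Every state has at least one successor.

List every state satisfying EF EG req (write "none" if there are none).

States satisfying EG req: ∅.
States satisfying EF EG req: ∅.

none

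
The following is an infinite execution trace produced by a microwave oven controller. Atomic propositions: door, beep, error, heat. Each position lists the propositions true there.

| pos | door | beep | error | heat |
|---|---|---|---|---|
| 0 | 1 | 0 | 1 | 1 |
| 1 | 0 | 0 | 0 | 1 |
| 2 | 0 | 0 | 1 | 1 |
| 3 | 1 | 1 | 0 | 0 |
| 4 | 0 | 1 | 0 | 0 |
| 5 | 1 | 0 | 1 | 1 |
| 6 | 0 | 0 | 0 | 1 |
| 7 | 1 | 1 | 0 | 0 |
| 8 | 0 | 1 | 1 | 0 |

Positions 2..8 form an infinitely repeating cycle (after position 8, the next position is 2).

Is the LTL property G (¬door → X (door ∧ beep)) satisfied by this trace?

¬door → X (door ∧ beep) must hold at every position from 0 onward. It fails at position 1, so G (¬door → X (door ∧ beep)) is false.
Positions where ¬door holds: 1, 2, 4, 6, 8.
Check X (door ∧ beep) at each: 1→fails, 2→ok, 4→fails, 6→ok, 8→fails.

Violated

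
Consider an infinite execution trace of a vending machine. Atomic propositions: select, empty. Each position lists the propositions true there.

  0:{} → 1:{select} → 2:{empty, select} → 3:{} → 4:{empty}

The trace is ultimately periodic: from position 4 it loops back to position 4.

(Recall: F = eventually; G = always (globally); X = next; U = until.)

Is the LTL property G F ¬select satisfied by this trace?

F ¬select holds at every position 0..4, and those are all positions ever visited, so G F ¬select holds.

Holds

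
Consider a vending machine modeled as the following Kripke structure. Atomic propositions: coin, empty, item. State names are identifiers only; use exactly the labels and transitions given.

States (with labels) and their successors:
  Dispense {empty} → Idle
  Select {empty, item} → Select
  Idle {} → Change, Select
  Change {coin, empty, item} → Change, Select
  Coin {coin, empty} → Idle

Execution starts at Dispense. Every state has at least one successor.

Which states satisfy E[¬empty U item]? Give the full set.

States satisfying ¬empty: {Idle}.
States satisfying item: {Select, Change}.
States satisfying E[¬empty U item]: {Select, Idle, Change}.

{Select, Idle, Change}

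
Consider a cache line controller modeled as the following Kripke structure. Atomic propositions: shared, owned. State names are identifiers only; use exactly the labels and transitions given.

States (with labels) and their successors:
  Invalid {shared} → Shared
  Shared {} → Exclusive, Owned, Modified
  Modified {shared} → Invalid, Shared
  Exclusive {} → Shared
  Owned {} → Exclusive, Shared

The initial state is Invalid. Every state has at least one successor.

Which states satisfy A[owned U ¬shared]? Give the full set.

States satisfying owned: ∅.
States satisfying ¬shared: {Shared, Exclusive, Owned}.
States satisfying A[owned U ¬shared]: {Shared, Exclusive, Owned}.

{Shared, Exclusive, Owned}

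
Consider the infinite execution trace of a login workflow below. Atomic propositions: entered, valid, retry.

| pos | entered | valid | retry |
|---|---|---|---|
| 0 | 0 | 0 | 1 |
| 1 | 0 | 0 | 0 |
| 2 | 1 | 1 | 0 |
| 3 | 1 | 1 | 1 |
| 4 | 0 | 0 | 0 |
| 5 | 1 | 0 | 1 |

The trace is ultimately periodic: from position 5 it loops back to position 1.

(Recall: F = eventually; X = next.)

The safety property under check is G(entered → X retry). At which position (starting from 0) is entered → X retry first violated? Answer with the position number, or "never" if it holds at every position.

Check entered → X retry at each position in order: 0 ✓, 1 ✓, 2 ✓.
At position 3 the labels are {entered, retry, valid} and the next position 4 has {}, so entered → X retry is false there. This is the first violation.

3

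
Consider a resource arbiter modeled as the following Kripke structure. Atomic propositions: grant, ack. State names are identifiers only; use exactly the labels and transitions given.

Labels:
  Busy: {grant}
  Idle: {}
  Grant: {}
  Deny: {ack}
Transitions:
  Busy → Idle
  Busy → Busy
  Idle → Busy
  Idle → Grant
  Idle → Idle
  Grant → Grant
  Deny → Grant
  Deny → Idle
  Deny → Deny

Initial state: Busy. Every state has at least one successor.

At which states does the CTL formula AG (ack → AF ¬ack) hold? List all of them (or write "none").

States satisfying ack → AF ¬ack: {Busy, Idle, Grant}.
States satisfying AG (ack → AF ¬ack): {Busy, Idle, Grant}.

{Busy, Idle, Grant}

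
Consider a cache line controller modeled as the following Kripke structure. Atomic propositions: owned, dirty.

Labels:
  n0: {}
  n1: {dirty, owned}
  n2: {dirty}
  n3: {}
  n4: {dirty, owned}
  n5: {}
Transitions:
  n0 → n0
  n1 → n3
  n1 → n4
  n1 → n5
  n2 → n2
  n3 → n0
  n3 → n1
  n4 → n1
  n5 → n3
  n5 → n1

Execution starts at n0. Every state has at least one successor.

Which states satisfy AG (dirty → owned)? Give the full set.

{n0, n1, n3, n4, n5}

States satisfying dirty → owned: {n0, n1, n3, n4, n5}.
States satisfying AG (dirty → owned): {n0, n1, n3, n4, n5}.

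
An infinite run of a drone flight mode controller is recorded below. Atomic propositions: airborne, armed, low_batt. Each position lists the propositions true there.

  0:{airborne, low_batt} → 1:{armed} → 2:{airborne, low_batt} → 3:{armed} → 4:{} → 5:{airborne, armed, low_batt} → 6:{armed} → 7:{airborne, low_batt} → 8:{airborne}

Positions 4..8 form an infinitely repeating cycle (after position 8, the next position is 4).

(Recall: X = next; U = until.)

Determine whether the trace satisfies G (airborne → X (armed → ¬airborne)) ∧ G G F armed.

Satisfied

airborne → X (armed → ¬airborne) holds at every position 0..8, and those are all positions ever visited, so G (airborne → X (armed → ¬airborne)) holds.
Positions where airborne holds: 0, 2, 5, 7, 8.
Check X (armed → ¬airborne) at each: 0→ok, 2→ok, 5→ok, 7→ok, 8→ok.
G F armed holds at every position 0..8, and those are all positions ever visited, so G G F armed holds.
At position 0: G (airborne → X (armed → ¬airborne)) is true; G G F armed is true; so G (airborne → X (armed → ¬airborne)) ∧ G G F armed is true.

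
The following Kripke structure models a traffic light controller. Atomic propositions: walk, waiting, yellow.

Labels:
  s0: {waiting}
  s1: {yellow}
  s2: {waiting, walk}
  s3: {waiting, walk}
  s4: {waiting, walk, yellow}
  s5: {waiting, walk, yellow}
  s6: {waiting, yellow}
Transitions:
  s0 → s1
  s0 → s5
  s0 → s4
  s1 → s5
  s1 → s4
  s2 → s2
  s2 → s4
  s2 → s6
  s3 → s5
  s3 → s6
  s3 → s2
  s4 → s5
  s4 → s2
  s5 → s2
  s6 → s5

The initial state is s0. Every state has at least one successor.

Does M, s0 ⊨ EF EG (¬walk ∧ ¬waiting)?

States satisfying EG (¬walk ∧ ¬waiting): ∅.
States satisfying EF EG (¬walk ∧ ¬waiting): ∅.
No suitable path/successor from s0 witnesses the formula.
s0 ∉ Sat(EF EG (¬walk ∧ ¬waiting)).

Does not hold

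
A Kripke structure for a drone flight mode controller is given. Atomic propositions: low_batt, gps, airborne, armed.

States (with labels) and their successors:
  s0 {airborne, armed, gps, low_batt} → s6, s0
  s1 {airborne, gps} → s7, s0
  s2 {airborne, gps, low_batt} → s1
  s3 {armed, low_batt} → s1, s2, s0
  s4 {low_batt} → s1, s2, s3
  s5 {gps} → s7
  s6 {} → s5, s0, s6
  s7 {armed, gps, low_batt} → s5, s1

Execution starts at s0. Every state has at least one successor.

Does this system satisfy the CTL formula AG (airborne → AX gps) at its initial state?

States satisfying airborne → AX gps: {s1, s2, s3, s4, s5, s6, s7}.
States satisfying AG (airborne → AX gps): ∅.
s0 is reachable from s0 and violates airborne → AX gps, so AG fails at s0.
s0 ∉ Sat(AG (airborne → AX gps)).

Violated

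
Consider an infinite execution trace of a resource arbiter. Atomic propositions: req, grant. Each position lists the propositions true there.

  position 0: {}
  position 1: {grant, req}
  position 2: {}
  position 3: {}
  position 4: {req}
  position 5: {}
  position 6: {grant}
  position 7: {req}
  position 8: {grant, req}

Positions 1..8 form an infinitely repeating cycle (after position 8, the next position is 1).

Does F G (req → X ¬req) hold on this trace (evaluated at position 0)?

Does not hold

G (req → X ¬req) is false at every position 0..8, so it never becomes true and F G (req → X ¬req) fails.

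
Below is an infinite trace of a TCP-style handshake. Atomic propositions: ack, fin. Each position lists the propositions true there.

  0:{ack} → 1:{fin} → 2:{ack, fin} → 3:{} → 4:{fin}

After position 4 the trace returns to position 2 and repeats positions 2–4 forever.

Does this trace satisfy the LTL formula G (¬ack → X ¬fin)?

¬ack → X ¬fin must hold at every position from 0 onward. It fails at position 1, so G (¬ack → X ¬fin) is false.
Positions where ¬ack holds: 1, 3, 4.
Check X ¬fin at each: 1→fails, 3→fails, 4→fails.

Violated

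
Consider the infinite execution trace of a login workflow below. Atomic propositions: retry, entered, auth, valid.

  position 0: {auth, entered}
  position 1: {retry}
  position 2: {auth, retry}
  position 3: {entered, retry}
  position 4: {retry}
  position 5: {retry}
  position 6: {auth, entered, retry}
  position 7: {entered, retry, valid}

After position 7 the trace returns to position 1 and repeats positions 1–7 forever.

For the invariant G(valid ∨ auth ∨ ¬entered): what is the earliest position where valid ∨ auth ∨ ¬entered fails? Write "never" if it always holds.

3

Check valid ∨ auth ∨ ¬entered at each position in order: 0 ✓, 1 ✓, 2 ✓.
At position 3 the labels are {entered, retry}, so valid ∨ auth ∨ ¬entered is false there. This is the first violation.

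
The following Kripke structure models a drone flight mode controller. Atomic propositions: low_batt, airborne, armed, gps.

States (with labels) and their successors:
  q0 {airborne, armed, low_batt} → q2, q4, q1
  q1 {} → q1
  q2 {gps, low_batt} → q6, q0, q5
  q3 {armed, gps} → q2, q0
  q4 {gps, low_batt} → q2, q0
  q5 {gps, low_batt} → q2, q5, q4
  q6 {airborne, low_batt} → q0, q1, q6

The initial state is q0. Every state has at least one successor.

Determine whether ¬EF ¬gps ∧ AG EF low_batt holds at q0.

States satisfying ¬gps: {q0, q1, q6}.
States satisfying EF ¬gps: {q0, q1, q2, q3, q4, q5, q6}.
States satisfying ¬EF ¬gps: ∅.
States satisfying EF low_batt: {q0, q2, q3, q4, q5, q6}.
States satisfying AG EF low_batt: ∅.
States satisfying ¬EF ¬gps ∧ AG EF low_batt: ∅.
q0 ∉ Sat(¬EF ¬gps ∧ AG EF low_batt).

Does not hold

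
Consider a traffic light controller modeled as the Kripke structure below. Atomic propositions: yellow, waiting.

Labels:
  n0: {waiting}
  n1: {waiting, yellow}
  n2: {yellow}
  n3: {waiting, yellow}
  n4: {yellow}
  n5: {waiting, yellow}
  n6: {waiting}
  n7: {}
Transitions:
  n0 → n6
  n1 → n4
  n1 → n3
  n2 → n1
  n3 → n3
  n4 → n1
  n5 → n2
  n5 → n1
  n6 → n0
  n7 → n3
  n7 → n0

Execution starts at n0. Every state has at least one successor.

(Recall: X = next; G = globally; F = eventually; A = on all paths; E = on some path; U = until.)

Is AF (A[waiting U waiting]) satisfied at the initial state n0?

States satisfying A[waiting U waiting]: {n0, n1, n3, n5, n6}.
States satisfying AF (A[waiting U waiting]): {n0, n1, n2, n3, n4, n5, n6, n7}.
n0 ∈ Sat(AF (A[waiting U waiting])).

Satisfied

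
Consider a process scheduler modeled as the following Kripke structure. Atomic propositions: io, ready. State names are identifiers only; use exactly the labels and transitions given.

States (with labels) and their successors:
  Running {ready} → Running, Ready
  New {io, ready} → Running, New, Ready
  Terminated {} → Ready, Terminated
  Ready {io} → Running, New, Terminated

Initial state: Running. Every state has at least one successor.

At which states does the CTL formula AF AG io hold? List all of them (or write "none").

States satisfying AG io: ∅.
States satisfying AF AG io: ∅.

none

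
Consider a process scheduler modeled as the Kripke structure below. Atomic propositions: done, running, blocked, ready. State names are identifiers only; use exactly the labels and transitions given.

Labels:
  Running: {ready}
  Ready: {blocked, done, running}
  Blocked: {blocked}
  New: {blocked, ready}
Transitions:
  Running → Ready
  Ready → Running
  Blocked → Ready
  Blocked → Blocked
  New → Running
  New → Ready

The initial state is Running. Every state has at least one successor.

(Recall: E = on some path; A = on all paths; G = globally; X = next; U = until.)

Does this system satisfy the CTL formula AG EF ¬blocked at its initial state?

Holds

States satisfying EF ¬blocked: {Running, Ready, Blocked, New}.
States satisfying AG EF ¬blocked: {Running, Ready, Blocked, New}.
Every state reachable from Running satisfies EF ¬blocked.
Running ∈ Sat(AG EF ¬blocked).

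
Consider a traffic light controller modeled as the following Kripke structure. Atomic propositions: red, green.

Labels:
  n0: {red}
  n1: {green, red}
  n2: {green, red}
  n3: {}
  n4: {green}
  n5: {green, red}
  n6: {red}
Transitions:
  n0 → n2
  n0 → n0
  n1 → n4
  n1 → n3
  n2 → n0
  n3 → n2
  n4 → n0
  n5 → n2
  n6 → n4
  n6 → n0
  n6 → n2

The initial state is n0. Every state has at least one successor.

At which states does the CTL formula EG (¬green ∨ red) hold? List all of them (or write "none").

{n0, n1, n2, n3, n5, n6}

States satisfying ¬green ∨ red: {n0, n1, n2, n3, n5, n6}.
States satisfying EG (¬green ∨ red): {n0, n1, n2, n3, n5, n6}.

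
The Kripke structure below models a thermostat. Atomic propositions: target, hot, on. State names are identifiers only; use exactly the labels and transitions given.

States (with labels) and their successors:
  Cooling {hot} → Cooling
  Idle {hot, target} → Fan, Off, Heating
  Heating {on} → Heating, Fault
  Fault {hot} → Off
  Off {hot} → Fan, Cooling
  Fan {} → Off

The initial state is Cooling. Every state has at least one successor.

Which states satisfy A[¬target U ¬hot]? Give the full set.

{Heating, Fan}

States satisfying ¬target: {Cooling, Heating, Fault, Off, Fan}.
States satisfying ¬hot: {Heating, Fan}.
States satisfying A[¬target U ¬hot]: {Heating, Fan}.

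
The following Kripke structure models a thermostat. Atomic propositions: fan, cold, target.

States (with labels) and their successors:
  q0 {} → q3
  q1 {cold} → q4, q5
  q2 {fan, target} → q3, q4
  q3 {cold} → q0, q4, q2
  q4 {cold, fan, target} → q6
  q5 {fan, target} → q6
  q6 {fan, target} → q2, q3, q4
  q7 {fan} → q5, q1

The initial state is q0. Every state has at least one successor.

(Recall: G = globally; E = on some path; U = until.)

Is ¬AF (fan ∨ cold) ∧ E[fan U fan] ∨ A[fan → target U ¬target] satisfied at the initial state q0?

States satisfying fan ∨ cold: {q1, q2, q3, q4, q5, q6, q7}.
States satisfying AF (fan ∨ cold): {q0, q1, q2, q3, q4, q5, q6, q7}.
States satisfying ¬AF (fan ∨ cold): ∅.
States satisfying fan: {q2, q4, q5, q6, q7}.
States satisfying E[fan U fan]: {q2, q4, q5, q6, q7}.
States satisfying ¬AF (fan ∨ cold) ∧ E[fan U fan]: ∅.
States satisfying fan → target: {q0, q1, q2, q3, q4, q5, q6}.
States satisfying ¬target: {q0, q1, q3, q7}.
States satisfying A[fan → target U ¬target]: {q0, q1, q3, q7}.
States satisfying ¬AF (fan ∨ cold) ∧ E[fan U fan] ∨ A[fan → target U ¬target]: {q0, q1, q3, q7}.
q0 ∈ Sat(¬AF (fan ∨ cold) ∧ E[fan U fan] ∨ A[fan → target U ¬target]).

Yes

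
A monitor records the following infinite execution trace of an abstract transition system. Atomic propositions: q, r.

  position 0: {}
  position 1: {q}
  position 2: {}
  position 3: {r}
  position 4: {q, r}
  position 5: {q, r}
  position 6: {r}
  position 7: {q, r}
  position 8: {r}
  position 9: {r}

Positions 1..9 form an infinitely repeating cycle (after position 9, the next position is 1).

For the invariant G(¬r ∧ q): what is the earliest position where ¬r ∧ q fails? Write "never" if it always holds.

At position 0 the labels are {}, so ¬r ∧ q is false there. This is the first violation.

0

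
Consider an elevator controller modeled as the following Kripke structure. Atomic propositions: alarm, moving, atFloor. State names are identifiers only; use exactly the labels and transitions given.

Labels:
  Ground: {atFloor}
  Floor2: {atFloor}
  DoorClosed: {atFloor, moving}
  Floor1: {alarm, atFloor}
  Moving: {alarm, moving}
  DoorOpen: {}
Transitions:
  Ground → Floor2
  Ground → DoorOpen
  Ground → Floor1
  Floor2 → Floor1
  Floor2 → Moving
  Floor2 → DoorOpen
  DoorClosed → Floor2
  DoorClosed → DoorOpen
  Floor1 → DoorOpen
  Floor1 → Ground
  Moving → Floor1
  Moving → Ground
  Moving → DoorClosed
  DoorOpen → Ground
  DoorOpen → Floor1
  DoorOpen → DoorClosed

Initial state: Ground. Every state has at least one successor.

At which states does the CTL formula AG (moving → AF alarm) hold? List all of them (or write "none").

States satisfying moving → AF alarm: {Ground, Floor2, Floor1, Moving, DoorOpen}.
States satisfying AG (moving → AF alarm): ∅.

none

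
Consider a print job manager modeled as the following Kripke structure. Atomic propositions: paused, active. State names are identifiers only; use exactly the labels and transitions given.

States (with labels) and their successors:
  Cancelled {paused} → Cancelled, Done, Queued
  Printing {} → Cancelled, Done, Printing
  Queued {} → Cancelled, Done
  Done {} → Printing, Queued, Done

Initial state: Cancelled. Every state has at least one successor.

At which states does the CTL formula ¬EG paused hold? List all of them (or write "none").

States satisfying paused: {Cancelled}.
States satisfying EG paused: {Cancelled}.
States satisfying ¬EG paused: {Printing, Queued, Done}.

{Printing, Queued, Done}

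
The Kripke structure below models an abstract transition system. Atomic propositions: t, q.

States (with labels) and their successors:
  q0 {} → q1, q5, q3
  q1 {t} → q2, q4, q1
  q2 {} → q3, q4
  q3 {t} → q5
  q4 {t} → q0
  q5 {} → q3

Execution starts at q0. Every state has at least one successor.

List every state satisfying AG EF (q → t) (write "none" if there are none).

{q0, q1, q2, q3, q4, q5}

States satisfying EF (q → t): {q0, q1, q2, q3, q4, q5}.
States satisfying AG EF (q → t): {q0, q1, q2, q3, q4, q5}.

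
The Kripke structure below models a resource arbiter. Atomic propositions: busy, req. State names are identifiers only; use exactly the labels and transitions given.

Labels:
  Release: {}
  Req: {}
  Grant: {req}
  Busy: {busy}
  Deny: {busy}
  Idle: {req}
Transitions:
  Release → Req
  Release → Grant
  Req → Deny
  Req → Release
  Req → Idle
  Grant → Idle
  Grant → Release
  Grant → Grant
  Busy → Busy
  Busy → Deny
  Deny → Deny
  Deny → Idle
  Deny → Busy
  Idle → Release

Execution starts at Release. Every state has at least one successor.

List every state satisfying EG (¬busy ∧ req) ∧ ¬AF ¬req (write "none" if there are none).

{Grant}

States satisfying ¬busy ∧ req: {Grant, Idle}.
States satisfying EG (¬busy ∧ req): {Grant}.
States satisfying ¬req: {Release, Req, Busy, Deny}.
States satisfying AF ¬req: {Release, Req, Busy, Deny, Idle}.
States satisfying ¬AF ¬req: {Grant}.
States satisfying EG (¬busy ∧ req) ∧ ¬AF ¬req: {Grant}.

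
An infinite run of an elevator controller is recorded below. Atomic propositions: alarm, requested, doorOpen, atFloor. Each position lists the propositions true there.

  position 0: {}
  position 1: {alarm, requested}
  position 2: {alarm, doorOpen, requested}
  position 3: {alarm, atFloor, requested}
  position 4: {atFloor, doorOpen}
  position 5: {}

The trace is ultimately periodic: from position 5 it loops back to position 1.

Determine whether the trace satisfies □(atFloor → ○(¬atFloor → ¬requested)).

Yes

atFloor → ○(¬atFloor → ¬requested) holds at every position 0..5, and those are all positions ever visited, so □(atFloor → ○(¬atFloor → ¬requested)) holds.
Positions where atFloor holds: 3, 4.
Check ○(¬atFloor → ¬requested) at each: 3→ok, 4→ok.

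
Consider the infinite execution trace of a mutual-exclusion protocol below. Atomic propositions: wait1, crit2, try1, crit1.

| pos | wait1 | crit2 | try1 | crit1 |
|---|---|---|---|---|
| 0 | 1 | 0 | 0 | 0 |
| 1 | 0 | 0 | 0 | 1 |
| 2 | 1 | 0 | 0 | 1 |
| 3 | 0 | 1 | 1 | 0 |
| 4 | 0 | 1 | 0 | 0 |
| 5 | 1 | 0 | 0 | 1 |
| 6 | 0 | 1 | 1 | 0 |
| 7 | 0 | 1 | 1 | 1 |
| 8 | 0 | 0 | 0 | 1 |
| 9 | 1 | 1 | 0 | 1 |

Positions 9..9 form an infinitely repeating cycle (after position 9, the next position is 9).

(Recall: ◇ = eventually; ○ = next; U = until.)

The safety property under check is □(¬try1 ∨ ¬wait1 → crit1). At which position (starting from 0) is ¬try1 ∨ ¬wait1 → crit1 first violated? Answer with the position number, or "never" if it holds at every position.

0

At position 0 the labels are {wait1}, so ¬try1 ∨ ¬wait1 → crit1 is false there. This is the first violation.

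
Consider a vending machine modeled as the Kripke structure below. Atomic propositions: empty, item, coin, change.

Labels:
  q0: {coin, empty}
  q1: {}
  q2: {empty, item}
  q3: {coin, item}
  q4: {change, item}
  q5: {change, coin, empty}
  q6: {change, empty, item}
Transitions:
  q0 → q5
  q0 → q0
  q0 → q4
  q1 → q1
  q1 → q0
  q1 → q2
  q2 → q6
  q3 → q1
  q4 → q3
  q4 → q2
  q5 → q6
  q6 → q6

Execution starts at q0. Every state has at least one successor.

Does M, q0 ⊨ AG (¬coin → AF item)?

States satisfying ¬coin → AF item: {q0, q2, q3, q4, q5, q6}.
States satisfying AG (¬coin → AF item): {q2, q5, q6}.
q1 is reachable from q0 and violates ¬coin → AF item, so AG fails at q0.
q0 ∉ Sat(AG (¬coin → AF item)).

No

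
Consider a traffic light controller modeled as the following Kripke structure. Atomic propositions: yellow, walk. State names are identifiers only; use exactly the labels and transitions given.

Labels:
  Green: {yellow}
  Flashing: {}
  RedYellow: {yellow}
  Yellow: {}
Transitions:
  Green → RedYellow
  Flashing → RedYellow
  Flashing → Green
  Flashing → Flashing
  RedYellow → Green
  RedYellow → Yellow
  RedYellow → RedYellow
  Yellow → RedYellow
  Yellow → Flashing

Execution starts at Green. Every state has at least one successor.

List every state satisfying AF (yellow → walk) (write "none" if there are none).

States satisfying yellow → walk: {Flashing, Yellow}.
States satisfying AF (yellow → walk): {Flashing, Yellow}.

{Flashing, Yellow}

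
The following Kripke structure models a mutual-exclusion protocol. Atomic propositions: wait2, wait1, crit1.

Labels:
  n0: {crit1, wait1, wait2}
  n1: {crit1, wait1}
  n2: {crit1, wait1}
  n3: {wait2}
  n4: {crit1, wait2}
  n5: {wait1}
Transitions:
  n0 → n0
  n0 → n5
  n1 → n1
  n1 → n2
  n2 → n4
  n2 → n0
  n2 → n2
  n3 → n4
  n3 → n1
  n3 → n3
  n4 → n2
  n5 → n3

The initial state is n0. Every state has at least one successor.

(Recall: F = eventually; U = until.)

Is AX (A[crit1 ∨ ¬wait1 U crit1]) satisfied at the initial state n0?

States satisfying A[crit1 ∨ ¬wait1 U crit1]: {n0, n1, n2, n4}.
States satisfying AX (A[crit1 ∨ ¬wait1 U crit1]): {n1, n2, n4}.
n0 ∉ Sat(AX (A[crit1 ∨ ¬wait1 U crit1])).

Violated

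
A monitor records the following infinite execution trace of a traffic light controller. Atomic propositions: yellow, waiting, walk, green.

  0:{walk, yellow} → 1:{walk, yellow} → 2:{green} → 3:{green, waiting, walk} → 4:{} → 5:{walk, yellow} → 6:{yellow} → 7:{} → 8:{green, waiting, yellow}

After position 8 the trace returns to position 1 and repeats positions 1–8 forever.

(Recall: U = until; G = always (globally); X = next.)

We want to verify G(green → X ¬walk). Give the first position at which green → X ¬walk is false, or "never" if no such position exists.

Check green → X ¬walk at each position in order: 0 ✓, 1 ✓.
At position 2 the labels are {green} and the next position 3 has {green, waiting, walk}, so green → X ¬walk is false there. This is the first violation.

2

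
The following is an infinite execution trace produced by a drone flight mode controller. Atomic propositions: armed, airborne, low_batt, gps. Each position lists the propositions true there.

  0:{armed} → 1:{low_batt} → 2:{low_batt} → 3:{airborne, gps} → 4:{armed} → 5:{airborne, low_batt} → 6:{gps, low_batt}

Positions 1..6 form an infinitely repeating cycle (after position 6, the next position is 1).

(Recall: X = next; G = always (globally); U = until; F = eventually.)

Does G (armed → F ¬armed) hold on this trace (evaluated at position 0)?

armed → F ¬armed holds at every position 0..6, and those are all positions ever visited, so G (armed → F ¬armed) holds.
Positions where armed holds: 0, 4.
Check F ¬armed at each: 0→ok, 4→ok.

Satisfied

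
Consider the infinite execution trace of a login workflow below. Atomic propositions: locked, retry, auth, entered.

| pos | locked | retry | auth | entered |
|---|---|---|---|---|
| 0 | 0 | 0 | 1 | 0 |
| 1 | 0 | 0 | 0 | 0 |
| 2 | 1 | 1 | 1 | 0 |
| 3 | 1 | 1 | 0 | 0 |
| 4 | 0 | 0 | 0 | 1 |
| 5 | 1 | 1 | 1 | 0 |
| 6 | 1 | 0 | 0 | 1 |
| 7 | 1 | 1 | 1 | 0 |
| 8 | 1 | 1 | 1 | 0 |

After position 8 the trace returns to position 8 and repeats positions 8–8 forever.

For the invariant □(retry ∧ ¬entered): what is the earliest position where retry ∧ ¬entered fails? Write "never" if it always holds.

0

At position 0 the labels are {auth}, so retry ∧ ¬entered is false there. This is the first violation.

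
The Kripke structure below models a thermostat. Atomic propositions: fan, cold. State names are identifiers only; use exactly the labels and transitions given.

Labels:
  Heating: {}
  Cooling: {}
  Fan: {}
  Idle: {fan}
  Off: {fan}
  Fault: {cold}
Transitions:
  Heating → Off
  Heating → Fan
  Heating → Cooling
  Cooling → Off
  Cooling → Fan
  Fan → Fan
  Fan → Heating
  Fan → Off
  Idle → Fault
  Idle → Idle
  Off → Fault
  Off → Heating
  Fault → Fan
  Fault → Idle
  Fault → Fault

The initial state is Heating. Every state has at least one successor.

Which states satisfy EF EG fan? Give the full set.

States satisfying EG fan: {Idle}.
States satisfying EF EG fan: {Heating, Cooling, Fan, Idle, Off, Fault}.

{Heating, Cooling, Fan, Idle, Off, Fault}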